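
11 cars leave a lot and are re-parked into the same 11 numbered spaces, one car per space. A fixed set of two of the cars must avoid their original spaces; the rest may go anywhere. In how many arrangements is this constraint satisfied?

Let A_j be the event that the j-th constrained one is fixed. By inclusion-exclusion over the 2 events:
Σ_{j=0}^{2} (-1)^j C(2,j)(11-j)!
= C(2,0)·11! - C(2,1)·10! + C(2,2)·9!
= 39916800 - 7257600 + 362880
= 33022080

33022080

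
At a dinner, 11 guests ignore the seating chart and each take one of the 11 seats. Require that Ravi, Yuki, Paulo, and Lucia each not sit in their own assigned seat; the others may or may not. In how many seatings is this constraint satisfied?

Inclusion-exclusion on the 4 forbidden self-matches:
Σ_{j=0}^{4} (-1)^j C(4,j)(11-j)!
= C(4,0)·11! - C(4,1)·10! + C(4,2)·9! - C(4,3)·8! + C(4,4)·7!
= 39916800 - 14515200 + 2177280 - 161280 + 5040
= 27422640

27422640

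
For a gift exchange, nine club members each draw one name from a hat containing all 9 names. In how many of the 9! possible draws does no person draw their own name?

133496

The number of derangements of 9 is !9 = Σ_{k=0}^{9} (-1)^k·9!/k!
= 9! - 9!/1! + 9!/2! - 9!/3! + 9!/4! - 9!/5! + 9!/6! - 9!/7! + 9!/8! - 9!/9!
= 362880 - 362880 + 181440 - 60480 + 15120 - 3024 + 504 - 72 + 9 - 1
= 133496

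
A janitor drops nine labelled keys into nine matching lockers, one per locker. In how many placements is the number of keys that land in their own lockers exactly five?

Pick the 5 fixed positions: C(9,5) = 126 ways.
The remaining 4 must be deranged: !4 = 9.
Total: 126 × 9 = 1134.

1134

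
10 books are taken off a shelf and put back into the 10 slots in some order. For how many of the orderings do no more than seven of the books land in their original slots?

Sum C(10,i)·!(10-i) for i = 0..7:
  i=0: C(10,0)·!10 = 1·1334961 = 1334961
  i=1: C(10,1)·!9 = 10·133496 = 1334960
  i=2: C(10,2)·!8 = 45·14833 = 667485
  i=3: C(10,3)·!7 = 120·1854 = 222480
  i=4: C(10,4)·!6 = 210·265 = 55650
  i=5: C(10,5)·!5 = 252·44 = 11088
  i=6: C(10,6)·!4 = 210·9 = 1890
  i=7: C(10,7)·!3 = 120·2 = 240
Total = 3628754.

3628754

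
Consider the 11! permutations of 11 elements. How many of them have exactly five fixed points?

122430

Pick the 5 fixed positions: C(11,5) = 462 ways.
The remaining 6 must be deranged: !6 = 265.
Total: 462 × 265 = 122430.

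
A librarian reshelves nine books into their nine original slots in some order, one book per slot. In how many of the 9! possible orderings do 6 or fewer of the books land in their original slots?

# with exactly i fixed is C(9,i)·!(9-i); sum over i=0..6:
  i=0: C(9,0)·!9 = 1·133496 = 133496
  i=1: C(9,1)·!8 = 9·14833 = 133497
  i=2: C(9,2)·!7 = 36·1854 = 66744
  i=3: C(9,3)·!6 = 84·265 = 22260
  i=4: C(9,4)·!5 = 126·44 = 5544
  i=5: C(9,5)·!4 = 126·9 = 1134
  i=6: C(9,6)·!3 = 84·2 = 168
Total = 362843.

362843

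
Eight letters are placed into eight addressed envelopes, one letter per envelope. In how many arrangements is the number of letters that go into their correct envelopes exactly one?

Pick the single fixed position: C(8,1) = 8 ways.
The remaining 7 must be deranged: !7 = 1854.
Total: 8 × 1854 = 14832.

14832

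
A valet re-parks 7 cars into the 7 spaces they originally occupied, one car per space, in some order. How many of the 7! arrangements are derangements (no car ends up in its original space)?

1854

Recurrence: !7 = 6·(!6 + !5).
!7 = 6·(265 + 44) = 6·309 = 1854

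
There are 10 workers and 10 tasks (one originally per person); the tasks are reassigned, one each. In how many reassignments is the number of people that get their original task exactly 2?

Choose which 2 of the 10 are fixed: C(10,2) = 45.
The other 8 form a derangement: !8 = 14833.
Total: 45 × 14833 = 667485.

667485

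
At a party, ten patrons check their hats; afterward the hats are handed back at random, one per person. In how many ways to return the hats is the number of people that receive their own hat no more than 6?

3628514

Sum C(10,i)·!(10-i) for i = 0..6:
  i=0: C(10,0)·!10 = 1·1334961 = 1334961
  i=1: C(10,1)·!9 = 10·133496 = 1334960
  i=2: C(10,2)·!8 = 45·14833 = 667485
  i=3: C(10,3)·!7 = 120·1854 = 222480
  i=4: C(10,4)·!6 = 210·265 = 55650
  i=5: C(10,5)·!5 = 252·44 = 11088
  i=6: C(10,6)·!4 = 210·9 = 1890
Total = 3628514.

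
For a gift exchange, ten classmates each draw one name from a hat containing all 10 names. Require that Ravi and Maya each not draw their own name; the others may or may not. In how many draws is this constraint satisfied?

Inclusion-exclusion on the 2 forbidden self-matches:
Σ_{j=0}^{2} (-1)^j C(2,j)(10-j)!
= C(2,0)·10! - C(2,1)·9! + C(2,2)·8!
= 3628800 - 725760 + 40320
= 2943360

2943360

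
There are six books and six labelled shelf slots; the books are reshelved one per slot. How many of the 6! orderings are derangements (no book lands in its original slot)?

265

The number of derangements of 6 is !6 = Σ_{k=0}^{6} (-1)^k·6!/k!
= 6! - 6!/1! + 6!/2! - 6!/3! + 6!/4! - 6!/5! + 6!/6!
= 720 - 720 + 360 - 120 + 30 - 6 + 1
= 265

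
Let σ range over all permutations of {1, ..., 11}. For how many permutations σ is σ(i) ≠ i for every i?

!11 = 11! · Σ_{k=0}^{11} (-1)^k/k!
= 11! - 11!/1! + 11!/2! - 11!/3! + 11!/4! - 11!/5! + 11!/6! - 11!/7! + 11!/8! - 11!/9! + 11!/10! - 11!/11!
= 39916800 - 39916800 + 19958400 - 6652800 + 1663200 - 332640 + 55440 - 7920 + 990 - 110 + 11 - 1
= 14684570

14684570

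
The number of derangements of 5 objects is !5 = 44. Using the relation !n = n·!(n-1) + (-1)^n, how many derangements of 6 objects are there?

!6 = 6·44 + 1 = 265.

265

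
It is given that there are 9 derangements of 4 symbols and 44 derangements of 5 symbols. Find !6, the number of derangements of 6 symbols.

!6 = (6-1)·(!5 + !4) = 5·(44 + 9) = 5·53 = 265.

265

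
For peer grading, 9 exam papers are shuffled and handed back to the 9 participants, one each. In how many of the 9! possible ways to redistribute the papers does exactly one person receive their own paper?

133497

Choose which one of the 9 is fixed: C(9,1) = 9.
The remaining 8 must be deranged: !8 = 14833.
Total: 9 × 14833 = 133497.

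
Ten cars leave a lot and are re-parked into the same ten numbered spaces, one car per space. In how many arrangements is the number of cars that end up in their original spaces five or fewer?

3626624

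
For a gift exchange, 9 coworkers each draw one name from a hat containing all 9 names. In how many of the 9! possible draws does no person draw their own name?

The number of derangements of 9 is !9 = Σ_{k=0}^{9} (-1)^k·9!/k!
= 9! - 9!/1! + 9!/2! - 9!/3! + 9!/4! - 9!/5! + 9!/6! - 9!/7! + 9!/8! - 9!/9!
= 362880 - 362880 + 181440 - 60480 + 15120 - 3024 + 504 - 72 + 9 - 1
= 133496

133496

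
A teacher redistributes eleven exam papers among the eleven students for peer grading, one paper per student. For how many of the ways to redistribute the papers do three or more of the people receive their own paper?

3205379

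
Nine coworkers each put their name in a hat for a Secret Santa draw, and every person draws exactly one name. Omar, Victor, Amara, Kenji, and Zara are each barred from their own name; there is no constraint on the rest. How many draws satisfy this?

205056

Let A_j be the event that the j-th constrained one is fixed. By inclusion-exclusion over the 5 events:
Σ_{j=0}^{5} (-1)^j C(5,j)(9-j)!
= C(5,0)·9! - C(5,1)·8! + C(5,2)·7! - C(5,3)·6! + C(5,4)·5! - C(5,5)·4!
= 362880 - 201600 + 50400 - 7200 + 600 - 24
= 205056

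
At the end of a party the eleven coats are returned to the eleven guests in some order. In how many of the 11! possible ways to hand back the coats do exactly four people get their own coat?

611820

Choose which 4 of the 11 are fixed: C(11,4) = 330.
The remaining 7 must be deranged: !7 = 1854.
Total: 330 × 1854 = 611820.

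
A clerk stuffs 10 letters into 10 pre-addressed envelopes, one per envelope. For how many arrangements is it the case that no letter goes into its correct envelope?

1334961

!10 = 10! · Σ_{k=0}^{10} (-1)^k/k!
= 10! - 10!/1! + 10!/2! - 10!/3! + 10!/4! - 10!/5! + 10!/6! - 10!/7! + 10!/8! - 10!/9! + 10!/10!
= 3628800 - 3628800 + 1814400 - 604800 + 151200 - 30240 + 5040 - 720 + 90 - 10 + 1
= 1334961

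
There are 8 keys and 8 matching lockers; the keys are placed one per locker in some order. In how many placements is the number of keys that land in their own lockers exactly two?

Choose which 2 of the 8 are fixed: C(8,2) = 28.
The remaining 6 must be deranged: !6 = 265.
Total: 28 × 265 = 7420.

7420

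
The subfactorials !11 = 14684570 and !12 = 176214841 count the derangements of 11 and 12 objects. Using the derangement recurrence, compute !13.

!13 = (13-1)·(!12 + !11) = 12·(176214841 + 14684570) = 12·190899411 = 2290792932.

2290792932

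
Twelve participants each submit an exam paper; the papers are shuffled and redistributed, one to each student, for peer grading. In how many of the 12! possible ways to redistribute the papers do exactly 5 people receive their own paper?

Choose which 5 of the 12 are fixed: C(12,5) = 792.
The other 7 form a derangement: !7 = 1854.
Total: 792 × 1854 = 1468368.

1468368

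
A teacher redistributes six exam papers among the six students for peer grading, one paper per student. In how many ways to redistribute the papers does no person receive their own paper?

!6 = 6! · Σ_{k=0}^{6} (-1)^k/k!
= 6! - 6!/1! + 6!/2! - 6!/3! + 6!/4! - 6!/5! + 6!/6!
= 720 - 720 + 360 - 120 + 30 - 6 + 1
= 265

265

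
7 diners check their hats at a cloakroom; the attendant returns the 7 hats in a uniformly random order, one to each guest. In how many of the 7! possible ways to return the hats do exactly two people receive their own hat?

924

Choose which 2 of the 7 are fixed: C(7,2) = 21.
The remaining 5 must be deranged: !5 = 44.
Total: 21 × 44 = 924.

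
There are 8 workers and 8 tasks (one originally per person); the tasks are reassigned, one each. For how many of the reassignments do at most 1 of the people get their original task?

29665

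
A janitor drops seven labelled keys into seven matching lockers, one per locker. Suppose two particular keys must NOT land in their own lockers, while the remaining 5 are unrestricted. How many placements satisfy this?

Inclusion-exclusion on the 2 forbidden self-matches:
Σ_{j=0}^{2} (-1)^j C(2,j)(7-j)!
= C(2,0)·7! - C(2,1)·6! + C(2,2)·5!
= 5040 - 1440 + 120
= 3720

3720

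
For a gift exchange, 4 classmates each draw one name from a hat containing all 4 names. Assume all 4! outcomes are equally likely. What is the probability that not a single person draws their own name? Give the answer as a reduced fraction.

3/8

Favorable outcomes: !4 = 9.
Total outcomes: 4! = 24.
Probability = 9/24 = 3/8.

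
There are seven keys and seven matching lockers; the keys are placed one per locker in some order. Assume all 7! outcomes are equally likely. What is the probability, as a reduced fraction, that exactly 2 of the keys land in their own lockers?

11/60

Favorable outcomes: C(7,2)·!5 = 21·44 = 924.
Total outcomes: 7! = 5040.
Probability = 924/5040 = 11/60.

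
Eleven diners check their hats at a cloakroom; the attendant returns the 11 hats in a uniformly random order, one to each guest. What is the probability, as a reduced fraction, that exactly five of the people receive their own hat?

53/17280

Favorable outcomes: C(11,5)·!6 = 462·265 = 122430.
Total outcomes: 11! = 39916800.
Probability = 122430/39916800 = 53/17280.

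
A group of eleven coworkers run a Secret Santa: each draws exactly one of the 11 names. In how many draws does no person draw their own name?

Recurrence: !11 = 10·(!10 + !9).
!11 = 10·(1334961 + 133496) = 10·1468457 = 14684570

14684570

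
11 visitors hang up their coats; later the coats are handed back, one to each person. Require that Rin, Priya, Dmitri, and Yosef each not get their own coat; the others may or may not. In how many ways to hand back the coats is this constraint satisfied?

27422640

Let A_j be the event that the j-th constrained one is fixed. By inclusion-exclusion over the 4 events:
Σ_{j=0}^{4} (-1)^j C(4,j)(11-j)!
= C(4,0)·11! - C(4,1)·10! + C(4,2)·9! - C(4,3)·8! + C(4,4)·7!
= 39916800 - 14515200 + 2177280 - 161280 + 5040
= 27422640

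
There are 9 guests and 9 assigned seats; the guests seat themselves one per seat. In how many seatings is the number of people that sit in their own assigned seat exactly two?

66744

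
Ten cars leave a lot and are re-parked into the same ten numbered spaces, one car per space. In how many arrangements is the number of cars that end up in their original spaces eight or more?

46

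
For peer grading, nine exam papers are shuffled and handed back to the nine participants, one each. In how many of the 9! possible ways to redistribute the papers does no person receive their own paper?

133496

The subfactorial !9 = [9!/e] (nearest integer).
9! = 362880, and 362880/e ≈ 133496.09, so !9 = 133496.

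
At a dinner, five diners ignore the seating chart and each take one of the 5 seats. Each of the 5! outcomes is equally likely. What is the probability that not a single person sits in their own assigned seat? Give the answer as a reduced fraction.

11/30

Favorable outcomes: !5 = 44.
Total outcomes: 5! = 120.
Probability = 44/120 = 11/30.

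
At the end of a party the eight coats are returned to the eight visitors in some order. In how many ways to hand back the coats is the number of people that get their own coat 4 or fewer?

Sum C(8,i)·!(8-i) for i = 0..4:
  i=0: C(8,0)·!8 = 1·14833 = 14833
  i=1: C(8,1)·!7 = 8·1854 = 14832
  i=2: C(8,2)·!6 = 28·265 = 7420
  i=3: C(8,3)·!5 = 56·44 = 2464
  i=4: C(8,4)·!4 = 70·9 = 630
Total = 40179.

40179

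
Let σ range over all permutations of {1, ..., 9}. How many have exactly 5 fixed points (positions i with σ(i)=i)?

Pick the 5 fixed positions: C(9,5) = 126 ways.
The remaining 4 must be deranged: !4 = 9.
Total: 126 × 9 = 1134.

1134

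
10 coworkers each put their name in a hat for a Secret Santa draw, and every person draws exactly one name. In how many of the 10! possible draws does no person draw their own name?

1334961

Use !n = (n-1)(!(n-1) + !(n-2)).
!10 = 9·(133496 + 14833) = 9·148329 = 1334961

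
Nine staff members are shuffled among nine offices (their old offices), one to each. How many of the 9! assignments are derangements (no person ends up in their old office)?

133496

The subfactorial !9 = [9!/e] (nearest integer).
9! = 362880, and 362880/e ≈ 133496.09, so !9 = 133496.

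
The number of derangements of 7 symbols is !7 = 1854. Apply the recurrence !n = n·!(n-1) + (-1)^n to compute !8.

!8 = 8·1854 + 1 = 14833.

14833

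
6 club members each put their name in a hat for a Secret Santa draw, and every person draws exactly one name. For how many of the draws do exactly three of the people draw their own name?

40

Pick the 3 fixed positions: C(6,3) = 20 ways.
The remaining 3 must be deranged: !3 = 2.
Total: 20 × 2 = 40.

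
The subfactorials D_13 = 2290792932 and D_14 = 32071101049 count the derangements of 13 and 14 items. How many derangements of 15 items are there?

481066515734

D_15 = (15-1)·(D_14 + D_13) = 14·(32071101049 + 2290792932) = 14·34361893981 = 481066515734.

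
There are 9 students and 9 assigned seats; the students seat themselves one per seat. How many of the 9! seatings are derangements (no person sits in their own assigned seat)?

Recurrence: !9 = 8·(!8 + !7).
!9 = 8·(14833 + 1854) = 8·16687 = 133496

133496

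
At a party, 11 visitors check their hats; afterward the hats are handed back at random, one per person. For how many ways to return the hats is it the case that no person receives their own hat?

14684570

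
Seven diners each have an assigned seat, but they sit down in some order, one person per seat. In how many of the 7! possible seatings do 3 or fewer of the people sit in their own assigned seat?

# with exactly i fixed is C(7,i)·!(7-i); sum over i=0..3:
  i=0: C(7,0)·!7 = 1·1854 = 1854
  i=1: C(7,1)·!6 = 7·265 = 1855
  i=2: C(7,2)·!5 = 21·44 = 924
  i=3: C(7,3)·!4 = 35·9 = 315
Total = 4948.

4948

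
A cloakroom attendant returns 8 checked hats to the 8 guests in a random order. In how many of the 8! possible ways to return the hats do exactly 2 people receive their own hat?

Pick the 2 fixed positions: C(8,2) = 28 ways.
The other 6 form a derangement: !6 = 265.
Total: 28 × 265 = 7420.

7420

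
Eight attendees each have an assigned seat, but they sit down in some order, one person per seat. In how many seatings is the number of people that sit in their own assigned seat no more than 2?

37085

Sum C(8,i)·!(8-i) for i = 0..2:
  i=0: C(8,0)·!8 = 1·14833 = 14833
  i=1: C(8,1)·!7 = 8·1854 = 14832
  i=2: C(8,2)·!6 = 28·265 = 7420
Total = 37085.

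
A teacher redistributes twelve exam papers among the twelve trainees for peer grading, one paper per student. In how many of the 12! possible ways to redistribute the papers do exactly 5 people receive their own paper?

1468368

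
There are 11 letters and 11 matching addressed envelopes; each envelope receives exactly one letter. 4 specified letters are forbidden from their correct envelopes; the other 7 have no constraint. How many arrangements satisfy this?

27422640

Inclusion-exclusion on the 4 forbidden self-matches:
Σ_{j=0}^{4} (-1)^j C(4,j)(11-j)!
= C(4,0)·11! - C(4,1)·10! + C(4,2)·9! - C(4,3)·8! + C(4,4)·7!
= 39916800 - 14515200 + 2177280 - 161280 + 5040
= 27422640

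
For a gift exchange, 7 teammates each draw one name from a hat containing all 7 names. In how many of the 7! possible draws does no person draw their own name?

Recurrence: !7 = 6·(!6 + !5).
!7 = 6·(265 + 44) = 6·309 = 1854

1854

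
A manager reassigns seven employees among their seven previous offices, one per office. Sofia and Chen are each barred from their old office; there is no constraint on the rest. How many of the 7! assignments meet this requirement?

Inclusion-exclusion on the 2 forbidden self-matches:
Σ_{j=0}^{2} (-1)^j C(2,j)(7-j)!
= C(2,0)·7! - C(2,1)·6! + C(2,2)·5!
= 5040 - 1440 + 120
= 3720

3720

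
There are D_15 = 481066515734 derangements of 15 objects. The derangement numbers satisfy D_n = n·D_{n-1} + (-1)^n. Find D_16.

D_16 = 16·481066515734 + 1 = 7697064251745.

7697064251745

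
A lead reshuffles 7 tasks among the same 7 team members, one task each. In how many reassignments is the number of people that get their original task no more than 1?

3709

Sum C(7,i)·!(7-i) for i = 0..1:
  i=0: C(7,0)·!7 = 1·1854 = 1854
  i=1: C(7,1)·!6 = 7·265 = 1855
Total = 3709.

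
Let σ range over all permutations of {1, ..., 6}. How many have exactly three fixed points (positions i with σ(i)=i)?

Pick the 3 fixed positions: C(6,3) = 20 ways.
The other 3 form a derangement: !3 = 2.
Total: 20 × 2 = 40.

40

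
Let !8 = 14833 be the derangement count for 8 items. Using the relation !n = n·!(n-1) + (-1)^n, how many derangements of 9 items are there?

!9 = 9·14833 - 1 = 133496.

133496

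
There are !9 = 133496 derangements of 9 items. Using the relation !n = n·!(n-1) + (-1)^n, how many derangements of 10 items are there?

1334961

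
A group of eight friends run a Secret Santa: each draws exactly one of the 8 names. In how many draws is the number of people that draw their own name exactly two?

7420

Choose which 2 of the 8 are fixed: C(8,2) = 28.
The remaining 6 must be deranged: !6 = 265.
Total: 28 × 265 = 7420.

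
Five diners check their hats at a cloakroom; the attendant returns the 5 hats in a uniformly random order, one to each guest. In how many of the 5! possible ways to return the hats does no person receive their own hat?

44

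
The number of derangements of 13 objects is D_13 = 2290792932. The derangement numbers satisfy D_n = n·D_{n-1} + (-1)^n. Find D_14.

32071101049

D_14 = 14·2290792932 + 1 = 32071101049.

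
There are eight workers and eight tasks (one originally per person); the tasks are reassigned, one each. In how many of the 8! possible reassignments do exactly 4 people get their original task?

Choose which 4 of the 8 are fixed: C(8,4) = 70.
The other 4 form a derangement: !4 = 9.
Total: 70 × 9 = 630.

630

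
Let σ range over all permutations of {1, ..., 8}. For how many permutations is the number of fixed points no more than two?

# with exactly i fixed is C(8,i)·!(8-i); sum over i=0..2:
  i=0: C(8,0)·!8 = 1·14833 = 14833
  i=1: C(8,1)·!7 = 8·1854 = 14832
  i=2: C(8,2)·!6 = 28·265 = 7420
Total = 37085.

37085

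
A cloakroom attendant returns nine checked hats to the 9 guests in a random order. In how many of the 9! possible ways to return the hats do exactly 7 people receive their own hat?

36

Choose which 7 of the 9 are fixed: C(9,7) = 36.
The other 2 form a derangement: !2 = 1.
Total: 36 × 1 = 36.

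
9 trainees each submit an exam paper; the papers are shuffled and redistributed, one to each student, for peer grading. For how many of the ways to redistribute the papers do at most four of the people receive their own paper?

361541

# with exactly i fixed is C(9,i)·!(9-i); sum over i=0..4:
  i=0: C(9,0)·!9 = 1·133496 = 133496
  i=1: C(9,1)·!8 = 9·14833 = 133497
  i=2: C(9,2)·!7 = 36·1854 = 66744
  i=3: C(9,3)·!6 = 84·265 = 22260
  i=4: C(9,4)·!5 = 126·44 = 5544
Total = 361541.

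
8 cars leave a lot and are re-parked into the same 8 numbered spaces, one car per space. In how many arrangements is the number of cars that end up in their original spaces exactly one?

14832

Choose which one of the 8 is fixed: C(8,1) = 8.
The other 7 form a derangement: !7 = 1854.
Total: 8 × 1854 = 14832.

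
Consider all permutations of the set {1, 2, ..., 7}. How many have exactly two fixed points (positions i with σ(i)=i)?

924

Choose which 2 of the 7 are fixed: C(7,2) = 21.
The other 5 form a derangement: !5 = 44.
Total: 21 × 44 = 924.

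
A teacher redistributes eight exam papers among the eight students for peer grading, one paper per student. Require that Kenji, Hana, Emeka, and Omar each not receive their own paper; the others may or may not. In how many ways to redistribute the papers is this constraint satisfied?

Let A_j be the event that the j-th constrained one is fixed. By inclusion-exclusion over the 4 events:
Σ_{j=0}^{4} (-1)^j C(4,j)(8-j)!
= C(4,0)·8! - C(4,1)·7! + C(4,2)·6! - C(4,3)·5! + C(4,4)·4!
= 40320 - 20160 + 4320 - 480 + 24
= 24024

24024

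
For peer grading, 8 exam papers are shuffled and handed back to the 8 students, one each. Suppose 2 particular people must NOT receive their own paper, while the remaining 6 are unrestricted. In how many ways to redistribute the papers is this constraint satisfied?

30960

Inclusion-exclusion on the 2 forbidden self-matches:
Σ_{j=0}^{2} (-1)^j C(2,j)(8-j)!
= C(2,0)·8! - C(2,1)·7! + C(2,2)·6!
= 40320 - 10080 + 720
= 30960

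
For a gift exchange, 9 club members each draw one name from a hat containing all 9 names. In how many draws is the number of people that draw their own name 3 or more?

29143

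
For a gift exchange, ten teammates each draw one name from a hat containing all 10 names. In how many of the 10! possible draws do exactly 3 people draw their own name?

Pick the 3 fixed positions: C(10,3) = 120 ways.
The remaining 7 must be deranged: !7 = 1854.
Total: 120 × 1854 = 222480.

222480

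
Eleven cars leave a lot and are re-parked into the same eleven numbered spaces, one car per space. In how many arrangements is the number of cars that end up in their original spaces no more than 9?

Sum C(11,i)·!(11-i) for i = 0..9:
  i=0: C(11,0)·!11 = 1·14684570 = 14684570
  i=1: C(11,1)·!10 = 11·1334961 = 14684571
  i=2: C(11,2)·!9 = 55·133496 = 7342280
  i=3: C(11,3)·!8 = 165·14833 = 2447445
  i=4: C(11,4)·!7 = 330·1854 = 611820
  i=5: C(11,5)·!6 = 462·265 = 122430
  i=6: C(11,6)·!5 = 462·44 = 20328
  i=7: C(11,7)·!4 = 330·9 = 2970
  i=8: C(11,8)·!3 = 165·2 = 330
  i=9: C(11,9)·!2 = 55·1 = 55
Total = 39916799.

39916799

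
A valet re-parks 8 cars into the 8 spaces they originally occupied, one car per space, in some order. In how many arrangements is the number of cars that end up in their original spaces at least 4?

# with exactly i fixed is C(8,i)·!(8-i); sum over i=4..8:
  i=4: C(8,4)·!4 = 70·9 = 630
  i=5: C(8,5)·!3 = 56·2 = 112
  i=6: C(8,6)·!2 = 28·1 = 28
  i=7: C(8,7)·!1 = 8·0 = 0
  i=8: C(8,8)·!0 = 1·1 = 1
Total = 771.

771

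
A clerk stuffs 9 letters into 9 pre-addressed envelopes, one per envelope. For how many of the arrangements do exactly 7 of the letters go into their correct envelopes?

36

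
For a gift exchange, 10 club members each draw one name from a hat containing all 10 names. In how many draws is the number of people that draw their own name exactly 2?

Choose which 2 of the 10 are fixed: C(10,2) = 45.
The remaining 8 must be deranged: !8 = 14833.
Total: 45 × 14833 = 667485.

667485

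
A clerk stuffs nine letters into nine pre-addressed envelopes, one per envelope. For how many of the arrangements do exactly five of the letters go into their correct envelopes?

1134

Pick the 5 fixed positions: C(9,5) = 126 ways.
The remaining 4 must be deranged: !4 = 9.
Total: 126 × 9 = 1134.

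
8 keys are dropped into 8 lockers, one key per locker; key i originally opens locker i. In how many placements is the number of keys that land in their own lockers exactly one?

14832

Choose which one of the 8 is fixed: C(8,1) = 8.
The other 7 form a derangement: !7 = 1854.
Total: 8 × 1854 = 14832.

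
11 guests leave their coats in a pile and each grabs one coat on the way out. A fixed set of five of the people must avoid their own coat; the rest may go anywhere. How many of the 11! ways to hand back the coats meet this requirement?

Inclusion-exclusion on the 5 forbidden self-matches:
Σ_{j=0}^{5} (-1)^j C(5,j)(11-j)!
= C(5,0)·11! - C(5,1)·10! + C(5,2)·9! - C(5,3)·8! + C(5,4)·7! - C(5,5)·6!
= 39916800 - 18144000 + 3628800 - 403200 + 25200 - 720
= 25022880

25022880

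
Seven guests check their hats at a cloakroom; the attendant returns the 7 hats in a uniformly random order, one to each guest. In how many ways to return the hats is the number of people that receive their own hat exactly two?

924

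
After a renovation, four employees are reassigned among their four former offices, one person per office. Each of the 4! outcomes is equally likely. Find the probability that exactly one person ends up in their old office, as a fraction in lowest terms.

1/3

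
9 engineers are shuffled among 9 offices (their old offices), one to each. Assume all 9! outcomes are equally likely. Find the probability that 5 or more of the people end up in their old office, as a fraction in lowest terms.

1339/362880

Favorable outcomes: Σ_{i≥5} C(9,i)·!(9-i) = 126·9 + 84·2 + 36·1 + 9·0 + 1·1 = 1339.
Total outcomes: 9! = 362880.
Probability = 1339/362880 = 1339/362880.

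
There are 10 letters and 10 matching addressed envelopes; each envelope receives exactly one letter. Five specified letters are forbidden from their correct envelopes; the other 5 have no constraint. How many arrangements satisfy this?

2170680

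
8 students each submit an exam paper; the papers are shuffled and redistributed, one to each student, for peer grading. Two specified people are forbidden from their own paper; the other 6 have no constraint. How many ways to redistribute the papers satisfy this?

30960

Let A_j be the event that the j-th constrained one is fixed. By inclusion-exclusion over the 2 events:
Σ_{j=0}^{2} (-1)^j C(2,j)(8-j)!
= C(2,0)·8! - C(2,1)·7! + C(2,2)·6!
= 40320 - 10080 + 720
= 30960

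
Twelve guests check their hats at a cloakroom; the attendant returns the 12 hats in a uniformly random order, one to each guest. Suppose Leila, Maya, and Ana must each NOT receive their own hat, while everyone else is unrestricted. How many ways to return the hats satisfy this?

369774720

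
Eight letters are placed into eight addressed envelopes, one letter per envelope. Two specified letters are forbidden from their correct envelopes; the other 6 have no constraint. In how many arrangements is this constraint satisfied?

Let A_j be the event that the j-th constrained one is fixed. By inclusion-exclusion over the 2 events:
Σ_{j=0}^{2} (-1)^j C(2,j)(8-j)!
= C(2,0)·8! - C(2,1)·7! + C(2,2)·6!
= 40320 - 10080 + 720
= 30960

30960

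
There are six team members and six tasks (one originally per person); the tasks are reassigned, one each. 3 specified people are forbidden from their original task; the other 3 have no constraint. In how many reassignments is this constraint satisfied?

Let A_j be the event that the j-th constrained one is fixed. By inclusion-exclusion over the 3 events:
Σ_{j=0}^{3} (-1)^j C(3,j)(6-j)!
= C(3,0)·6! - C(3,1)·5! + C(3,2)·4! - C(3,3)·3!
= 720 - 360 + 72 - 6
= 426

426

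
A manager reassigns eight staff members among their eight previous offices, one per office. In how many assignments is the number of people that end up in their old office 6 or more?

# with exactly i fixed is C(8,i)·!(8-i); sum over i=6..8:
  i=6: C(8,6)·!2 = 28·1 = 28
  i=7: C(8,7)·!1 = 8·0 = 0
  i=8: C(8,8)·!0 = 1·1 = 1
Total = 29.

29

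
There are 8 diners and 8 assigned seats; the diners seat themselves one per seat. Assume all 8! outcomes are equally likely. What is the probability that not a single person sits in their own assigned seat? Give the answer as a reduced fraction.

2119/5760

Favorable outcomes: !8 = 14833.
Total outcomes: 8! = 40320.
Probability = 14833/40320 = 2119/5760.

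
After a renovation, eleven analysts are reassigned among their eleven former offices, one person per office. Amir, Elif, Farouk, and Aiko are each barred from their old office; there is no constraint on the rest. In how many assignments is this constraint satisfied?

27422640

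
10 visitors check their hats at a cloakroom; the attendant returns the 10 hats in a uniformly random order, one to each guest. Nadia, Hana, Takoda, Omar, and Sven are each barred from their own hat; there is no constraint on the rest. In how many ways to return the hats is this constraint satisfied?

Let A_j be the event that the j-th constrained one is fixed. By inclusion-exclusion over the 5 events:
Σ_{j=0}^{5} (-1)^j C(5,j)(10-j)!
= C(5,0)·10! - C(5,1)·9! + C(5,2)·8! - C(5,3)·7! + C(5,4)·6! - C(5,5)·5!
= 3628800 - 1814400 + 403200 - 50400 + 3600 - 120
= 2170680

2170680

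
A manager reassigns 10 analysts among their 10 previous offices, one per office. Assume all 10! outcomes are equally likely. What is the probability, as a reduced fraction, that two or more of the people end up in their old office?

958879/3628800

Favorable outcomes: Σ_{i≥2} C(10,i)·!(10-i) = 45·14833 + 120·1854 + 210·265 + 252·44 + 210·9 + 120·2 + 45·1 + 10·0 + 1·1 = 958879.
Total outcomes: 10! = 3628800.
Probability = 958879/3628800 = 958879/3628800.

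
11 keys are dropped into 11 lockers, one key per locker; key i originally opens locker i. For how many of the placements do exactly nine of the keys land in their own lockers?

Choose which 9 of the 11 are fixed: C(11,9) = 55.
The remaining 2 must be deranged: !2 = 1.
Total: 55 × 1 = 55.

55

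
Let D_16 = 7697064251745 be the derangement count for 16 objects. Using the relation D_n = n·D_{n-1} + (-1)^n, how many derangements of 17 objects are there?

D_17 = 17·7697064251745 - 1 = 130850092279664.

130850092279664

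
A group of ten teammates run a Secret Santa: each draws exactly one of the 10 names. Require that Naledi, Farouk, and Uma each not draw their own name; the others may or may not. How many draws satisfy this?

2656080

Inclusion-exclusion on the 3 forbidden self-matches:
Σ_{j=0}^{3} (-1)^j C(3,j)(10-j)!
= C(3,0)·10! - C(3,1)·9! + C(3,2)·8! - C(3,3)·7!
= 3628800 - 1088640 + 120960 - 5040
= 2656080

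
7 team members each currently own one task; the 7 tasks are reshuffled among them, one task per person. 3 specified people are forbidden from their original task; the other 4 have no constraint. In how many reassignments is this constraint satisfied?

3216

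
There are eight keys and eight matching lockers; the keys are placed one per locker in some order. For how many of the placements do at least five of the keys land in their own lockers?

141

Sum C(8,i)·!(8-i) for i = 5..8:
  i=5: C(8,5)·!3 = 56·2 = 112
  i=6: C(8,6)·!2 = 28·1 = 28
  i=7: C(8,7)·!1 = 8·0 = 0
  i=8: C(8,8)·!0 = 1·1 = 1
Total = 141.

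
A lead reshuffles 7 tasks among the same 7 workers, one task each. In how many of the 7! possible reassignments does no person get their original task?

1854

By inclusion-exclusion, !7 = Σ (-1)^k · 7!/k! for k=0..7
= 7! - 7!/1! + 7!/2! - 7!/3! + 7!/4! - 7!/5! + 7!/6! - 7!/7!
= 5040 - 5040 + 2520 - 840 + 210 - 42 + 7 - 1
= 1854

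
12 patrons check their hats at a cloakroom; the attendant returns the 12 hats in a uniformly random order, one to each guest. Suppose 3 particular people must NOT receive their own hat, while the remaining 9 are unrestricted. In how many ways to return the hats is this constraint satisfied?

Inclusion-exclusion on the 3 forbidden self-matches:
Σ_{j=0}^{3} (-1)^j C(3,j)(12-j)!
= C(3,0)·12! - C(3,1)·11! + C(3,2)·10! - C(3,3)·9!
= 479001600 - 119750400 + 10886400 - 362880
= 369774720

369774720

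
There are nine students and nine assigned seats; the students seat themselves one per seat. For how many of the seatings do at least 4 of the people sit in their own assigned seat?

6883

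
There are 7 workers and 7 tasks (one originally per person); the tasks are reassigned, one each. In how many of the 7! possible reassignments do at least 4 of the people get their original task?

92

# with exactly i fixed is C(7,i)·!(7-i); sum over i=4..7:
  i=4: C(7,4)·!3 = 35·2 = 70
  i=5: C(7,5)·!2 = 21·1 = 21
  i=6: C(7,6)·!1 = 7·0 = 0
  i=7: C(7,7)·!0 = 1·1 = 1
Total = 92.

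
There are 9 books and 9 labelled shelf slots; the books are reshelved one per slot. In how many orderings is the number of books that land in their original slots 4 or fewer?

Sum C(9,i)·!(9-i) for i = 0..4:
  i=0: C(9,0)·!9 = 1·133496 = 133496
  i=1: C(9,1)·!8 = 9·14833 = 133497
  i=2: C(9,2)·!7 = 36·1854 = 66744
  i=3: C(9,3)·!6 = 84·265 = 22260
  i=4: C(9,4)·!5 = 126·44 = 5544
Total = 361541.

361541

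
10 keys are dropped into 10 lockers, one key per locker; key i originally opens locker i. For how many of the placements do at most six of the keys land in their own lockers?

# with exactly i fixed is C(10,i)·!(10-i); sum over i=0..6:
  i=0: C(10,0)·!10 = 1·1334961 = 1334961
  i=1: C(10,1)·!9 = 10·133496 = 1334960
  i=2: C(10,2)·!8 = 45·14833 = 667485
  i=3: C(10,3)·!7 = 120·1854 = 222480
  i=4: C(10,4)·!6 = 210·265 = 55650
  i=5: C(10,5)·!5 = 252·44 = 11088
  i=6: C(10,6)·!4 = 210·9 = 1890
Total = 3628514.

3628514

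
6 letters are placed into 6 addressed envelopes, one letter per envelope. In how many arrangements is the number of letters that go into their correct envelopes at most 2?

664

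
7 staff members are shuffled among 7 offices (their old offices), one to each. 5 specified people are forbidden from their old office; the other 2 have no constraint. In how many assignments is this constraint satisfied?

2428

Let A_j be the event that the j-th constrained one is fixed. By inclusion-exclusion over the 5 events:
Σ_{j=0}^{5} (-1)^j C(5,j)(7-j)!
= C(5,0)·7! - C(5,1)·6! + C(5,2)·5! - C(5,3)·4! + C(5,4)·3! - C(5,5)·2!
= 5040 - 3600 + 1200 - 240 + 30 - 2
= 2428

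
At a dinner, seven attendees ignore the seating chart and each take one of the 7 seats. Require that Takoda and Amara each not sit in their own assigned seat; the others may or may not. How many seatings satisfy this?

Inclusion-exclusion on the 2 forbidden self-matches:
Σ_{j=0}^{2} (-1)^j C(2,j)(7-j)!
= C(2,0)·7! - C(2,1)·6! + C(2,2)·5!
= 5040 - 1440 + 120
= 3720

3720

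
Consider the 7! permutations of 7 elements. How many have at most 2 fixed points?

Sum C(7,i)·!(7-i) for i = 0..2:
  i=0: C(7,0)·!7 = 1·1854 = 1854
  i=1: C(7,1)·!6 = 7·265 = 1855
  i=2: C(7,2)·!5 = 21·44 = 924
Total = 4633.

4633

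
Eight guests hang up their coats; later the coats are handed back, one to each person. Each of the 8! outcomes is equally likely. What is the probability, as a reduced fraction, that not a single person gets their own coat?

Favorable outcomes: !8 = 14833.
Total outcomes: 8! = 40320.
Probability = 14833/40320 = 2119/5760.

2119/5760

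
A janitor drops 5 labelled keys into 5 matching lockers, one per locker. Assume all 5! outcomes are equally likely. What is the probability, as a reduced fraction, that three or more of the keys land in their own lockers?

11/120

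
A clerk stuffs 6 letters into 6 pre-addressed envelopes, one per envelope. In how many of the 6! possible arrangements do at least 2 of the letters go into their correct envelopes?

191

Sum C(6,i)·!(6-i) for i = 2..6:
  i=2: C(6,2)·!4 = 15·9 = 135
  i=3: C(6,3)·!3 = 20·2 = 40
  i=4: C(6,4)·!2 = 15·1 = 15
  i=5: C(6,5)·!1 = 6·0 = 0
  i=6: C(6,6)·!0 = 1·1 = 1
Total = 191.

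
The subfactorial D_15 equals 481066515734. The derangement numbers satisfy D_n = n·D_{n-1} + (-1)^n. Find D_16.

7697064251745

D_16 = 16·481066515734 + 1 = 7697064251745.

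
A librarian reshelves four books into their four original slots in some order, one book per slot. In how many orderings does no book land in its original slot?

The subfactorial !4 = [4!/e] (nearest integer).
4! = 24, and 24/e ≈ 8.83, so !4 = 9.

9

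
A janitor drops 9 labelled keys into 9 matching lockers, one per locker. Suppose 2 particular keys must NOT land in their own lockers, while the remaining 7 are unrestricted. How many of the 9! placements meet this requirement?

Let A_j be the event that the j-th constrained one is fixed. By inclusion-exclusion over the 2 events:
Σ_{j=0}^{2} (-1)^j C(2,j)(9-j)!
= C(2,0)·9! - C(2,1)·8! + C(2,2)·7!
= 362880 - 80640 + 5040
= 287280

287280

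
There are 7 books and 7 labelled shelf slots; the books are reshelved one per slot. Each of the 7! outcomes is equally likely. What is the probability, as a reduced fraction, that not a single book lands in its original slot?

Favorable outcomes: !7 = 1854.
Total outcomes: 7! = 5040.
Probability = 1854/5040 = 103/280.

103/280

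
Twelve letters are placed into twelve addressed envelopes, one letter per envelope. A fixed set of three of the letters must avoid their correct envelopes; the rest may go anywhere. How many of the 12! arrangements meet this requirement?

369774720

Inclusion-exclusion on the 3 forbidden self-matches:
Σ_{j=0}^{3} (-1)^j C(3,j)(12-j)!
= C(3,0)·12! - C(3,1)·11! + C(3,2)·10! - C(3,3)·9!
= 479001600 - 119750400 + 10886400 - 362880
= 369774720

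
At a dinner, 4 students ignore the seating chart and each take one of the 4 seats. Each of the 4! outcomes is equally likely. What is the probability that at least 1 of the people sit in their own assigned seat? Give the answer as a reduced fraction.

5/8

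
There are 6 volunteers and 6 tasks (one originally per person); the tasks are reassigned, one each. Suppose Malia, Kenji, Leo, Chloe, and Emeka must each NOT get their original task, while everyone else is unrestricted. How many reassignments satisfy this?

309

Let A_j be the event that the j-th constrained one is fixed. By inclusion-exclusion over the 5 events:
Σ_{j=0}^{5} (-1)^j C(5,j)(6-j)!
= C(5,0)·6! - C(5,1)·5! + C(5,2)·4! - C(5,3)·3! + C(5,4)·2! - C(5,5)·1!
= 720 - 600 + 240 - 60 + 10 - 1
= 309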